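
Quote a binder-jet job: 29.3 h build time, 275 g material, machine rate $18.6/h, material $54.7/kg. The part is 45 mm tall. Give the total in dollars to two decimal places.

Machine cost = 18.6 × 29.3 = $544.98.
Feedstock cost = 54.7 × 275/1000, so $15.0425.
Job cost: 544.98 + 15.0425 = 560.0225 ≈ $560.02.

$560.02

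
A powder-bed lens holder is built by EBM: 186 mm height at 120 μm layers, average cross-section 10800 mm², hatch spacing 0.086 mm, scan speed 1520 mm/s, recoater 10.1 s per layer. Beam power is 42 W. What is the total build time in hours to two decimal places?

Layer count = ceil(186 / 0.12) = 1550.
Per-layer scan distance = 10800 / 0.086, so 125581.4 mm.
Beam time per layer: 125581.4 / 1520 → 82.6193 s.
Per-layer time = 82.6193 + 10.1 = 92.7193 s.
Total: 1550 × 92.7193 s = 143714.915 s → 39.92 hours.

39.92 hours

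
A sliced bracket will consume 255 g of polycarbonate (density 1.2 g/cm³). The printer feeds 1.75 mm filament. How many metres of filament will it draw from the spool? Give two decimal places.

88.35 m

Extruded volume: 255/1.2 = 212.5 cm³ (212500 mm³).
Cross-section of 1.75 mm filament: π·(1.75/2)² = 2.4053 mm².
L = V/A = 212500/2.4053 = 88346.57 mm → 88.35 m.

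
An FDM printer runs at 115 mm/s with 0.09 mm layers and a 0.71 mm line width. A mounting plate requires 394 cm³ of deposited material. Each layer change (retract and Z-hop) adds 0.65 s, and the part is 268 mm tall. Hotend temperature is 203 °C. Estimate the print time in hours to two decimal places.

Extrusion cross-section: 0.09 × 0.71 → 0.0639 mm².
Total extruded path = 394000/0.0639 = 6165884.2 mm.
Time extruding = 6165884.2 / 115 = 53616.4 s.
Layers = ⌈268/0.09⌉ = 2978.
Layer-change overhead = 2978 × 0.65 = 1935.7 s.
Total = 53616.4 + 1935.7 = 55552.1 s = 15.43 hours.

15.43 hours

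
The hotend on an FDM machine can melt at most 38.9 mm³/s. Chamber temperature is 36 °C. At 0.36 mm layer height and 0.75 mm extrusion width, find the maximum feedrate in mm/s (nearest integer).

144 mm/s

A = 0.36 × 0.75 = 0.27 mm².
Max speed = 38.9 / 0.27 = 144.07 ≈ 144 mm/s.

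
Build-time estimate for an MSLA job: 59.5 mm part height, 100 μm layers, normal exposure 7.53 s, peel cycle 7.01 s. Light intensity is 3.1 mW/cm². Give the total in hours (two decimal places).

Layer count = ceil(59.5 / 0.1) = 595.
Per-layer time: 7.53 + 7.01 → 14.54 s.
Build time: 595 × 14.54 s = 8651.3 s, i.e. 2.40 hours.

2.40 hours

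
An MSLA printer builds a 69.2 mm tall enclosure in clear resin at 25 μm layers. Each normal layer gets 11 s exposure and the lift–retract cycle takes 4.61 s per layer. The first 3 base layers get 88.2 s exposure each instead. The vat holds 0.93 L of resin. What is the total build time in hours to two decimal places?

12.07 hours

Layers = ⌈69.2/0.025⌉ = 2768.
Bottom layers = 3 × (88.2 + 4.61), so 278.43 s.
Normal layers = 2765 × (11 + 4.61) = 43161.65 s.
Sum: 278.43 + 43161.65 = 43440.08 s → 12.07 hours.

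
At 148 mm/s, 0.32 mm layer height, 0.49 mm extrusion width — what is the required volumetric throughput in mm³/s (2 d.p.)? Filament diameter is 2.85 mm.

23.21

Bead cross-section: 0.32 × 0.49 → 0.1568 mm².
Volumetric flow = 148 × 0.1568 = 23.21 mm³/s.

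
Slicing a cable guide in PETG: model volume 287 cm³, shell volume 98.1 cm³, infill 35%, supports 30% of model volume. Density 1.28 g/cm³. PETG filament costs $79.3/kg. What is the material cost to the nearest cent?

Volume inside the shell = 287 − 98.1, so 188.9 cm³.
Deposited infill = 0.35 × 188.9, so 66.115 cm³.
Support = 0.30 × 287 = 86.1 cm³.
Deposited volume = 98.1 + 66.115 + 86.1 = 250.315 cm³.
Mass = 250.315 × 1.28, so 320.4032 g.
Cost = 320.4032 g / 1000 × $79.3/kg = $25.41.

$25.41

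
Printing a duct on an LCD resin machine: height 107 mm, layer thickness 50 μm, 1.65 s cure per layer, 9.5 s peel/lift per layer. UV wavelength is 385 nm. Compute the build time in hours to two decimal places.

Layers = ⌈107/0.05⌉ = 2140.
Per-layer time: 1.65 + 9.5 → 11.15 s.
Build time: 2140 × 11.15 s = 23861 s, i.e. 6.63 hours.

6.63 hours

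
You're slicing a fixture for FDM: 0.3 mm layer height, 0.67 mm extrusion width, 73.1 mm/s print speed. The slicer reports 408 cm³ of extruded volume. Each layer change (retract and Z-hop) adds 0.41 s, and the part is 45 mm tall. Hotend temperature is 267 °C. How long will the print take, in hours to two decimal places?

7.73 hours

Bead cross-section = 0.3 × 0.67 = 0.201 mm².
Total extruded path = 408000/0.201 = 2029850.7 mm.
Print-move time = 2029850.7 / 73.1 = 27768.1 s.
Layers = ⌈45/0.3⌉ = 150.
Layer-change overhead: 150 × 0.41 → 61.5 s.
Altogether 27768.1 + 61.5 = 27829.6 s, i.e. 7.73 hours.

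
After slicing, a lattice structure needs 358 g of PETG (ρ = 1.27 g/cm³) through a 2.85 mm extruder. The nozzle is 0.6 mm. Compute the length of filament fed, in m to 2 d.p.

Volume = 358 g / 1.27 g·cm⁻³ = 281.8898 cm³ = 281889.8 mm³.
A = π r² = π × 1.425² = 6.3794 mm².
L = V/A = 281889.8/6.3794 = 44187.51 mm → 44.19 m.

44.19 m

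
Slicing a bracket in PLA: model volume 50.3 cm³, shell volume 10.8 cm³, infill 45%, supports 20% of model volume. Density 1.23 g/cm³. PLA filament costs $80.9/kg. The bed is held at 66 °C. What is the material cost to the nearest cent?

$3.84

Infill region = 50.3 − 10.8, so 39.5 cm³.
Infill volume = 0.45 × 39.5, so 17.775 cm³.
Support: 0.20 × 50.3 → 10.06 cm³.
Deposited volume = 10.8 + 17.775 + 10.06 = 38.635 cm³.
Mass: 38.635 × 1.23 → 47.52105 g.
At $80.9/kg: 47.52105/1000 × 80.9 = $3.84.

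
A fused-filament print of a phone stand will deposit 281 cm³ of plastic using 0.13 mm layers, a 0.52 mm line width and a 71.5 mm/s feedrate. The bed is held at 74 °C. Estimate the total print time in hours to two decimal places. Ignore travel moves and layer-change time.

16.15 hours

Line area: 0.13 × 0.52 → 0.0676 mm².
Toolpath length = 281 cm³ / 0.0676 mm² = 281000 / 0.0676 = 4156804.7 mm.
Print-move time = 4156804.7 / 71.5, so 58137.1 s.
That's 58137.1 s → 16.15 hours.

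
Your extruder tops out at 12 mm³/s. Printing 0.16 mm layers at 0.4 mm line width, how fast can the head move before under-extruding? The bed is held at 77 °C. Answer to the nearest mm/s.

Bead cross-section = 0.16 × 0.4 = 0.064 mm².
v_max = Q/A = 12/0.064 = 187.50 mm/s → 188 mm/s.

188 mm/s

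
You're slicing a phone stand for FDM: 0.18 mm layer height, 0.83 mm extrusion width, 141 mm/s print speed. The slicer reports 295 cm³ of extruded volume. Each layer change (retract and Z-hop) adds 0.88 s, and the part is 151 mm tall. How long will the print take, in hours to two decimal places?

Bead cross-section: 0.18 × 0.83 → 0.1494 mm².
Toolpath length = 295 cm³ / 0.1494 mm² = 295000 / 0.1494 = 1974564.9 mm.
Extrusion time = 1974564.9 / 141 = 14004 s.
Number of layers: 151 / 0.18 → 839 (rounded up).
Z-hop total: 839 × 0.88 → 738.32 s.
Altogether 14004 + 738.32 = 14742.32 s, i.e. 4.10 hours.

4.10 hours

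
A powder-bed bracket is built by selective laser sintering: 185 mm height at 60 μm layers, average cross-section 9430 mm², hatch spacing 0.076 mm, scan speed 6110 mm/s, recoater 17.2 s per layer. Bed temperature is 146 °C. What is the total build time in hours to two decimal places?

32.13 hours

Number of layers: 185 / 0.06 → 3084 (rounded up).
Hatch length per layer = 9430 / 0.076, so 124078.9 mm.
Laser time per layer: 124078.9 / 6110 → 20.3075 s.
Time per layer = 20.3075 + 17.2 = 37.5075 s.
Build time = 3084 × 37.5075 = 115673.13 s = 32.13 hours.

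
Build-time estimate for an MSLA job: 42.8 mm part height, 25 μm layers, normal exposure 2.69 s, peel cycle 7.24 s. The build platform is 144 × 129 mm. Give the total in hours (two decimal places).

Layers = ⌈42.8/0.025⌉ = 1712.
Cycle time: 2.69 + 7.24 → 9.93 s.
Build time: 1712 × 9.93 s = 17000.16 s, i.e. 4.72 hours.

4.72 hours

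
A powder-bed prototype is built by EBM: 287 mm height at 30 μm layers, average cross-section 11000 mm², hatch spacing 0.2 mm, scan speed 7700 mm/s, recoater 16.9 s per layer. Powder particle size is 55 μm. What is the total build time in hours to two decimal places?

63.89 hours

Layer count = ceil(287 / 0.03) = 9567.
Scan path per layer: 11000 / 0.2 → 55000 mm.
Beam time per layer = 55000 / 7700 = 7.1429 s.
Time per layer: 7.1429 + 16.9 → 24.0429 s.
9567 layers × 24.0429 s/layer = 230018.4243 s, i.e. 63.89 hours.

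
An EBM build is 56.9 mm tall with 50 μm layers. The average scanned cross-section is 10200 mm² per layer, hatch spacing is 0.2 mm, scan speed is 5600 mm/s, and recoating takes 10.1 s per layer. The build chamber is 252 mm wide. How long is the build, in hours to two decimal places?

Layer count = ceil(56.9 / 0.05) = 1138.
Scan path per layer = 10200 / 0.2 = 51000 mm.
Per-layer scan time = 51000 / 5600 = 9.1071 s.
Time per layer = 9.1071 + 10.1 = 19.2071 s.
Total: 1138 × 19.2071 s = 21857.6798 s → 6.07 hours.

6.07 hours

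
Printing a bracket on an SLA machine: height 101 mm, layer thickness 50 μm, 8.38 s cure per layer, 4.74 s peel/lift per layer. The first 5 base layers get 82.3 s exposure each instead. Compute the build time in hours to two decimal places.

7.46 hours

Number of layers: 101 / 0.05 → 2020 (rounded up).
Bottom layers = 5 × (82.3 + 4.74) = 435.2 s.
Regular layers: 2015 × (8.38 + 4.74) → 26436.8 s.
Total = 435.2 + 26436.8 = 26872 s = 7.46 hours.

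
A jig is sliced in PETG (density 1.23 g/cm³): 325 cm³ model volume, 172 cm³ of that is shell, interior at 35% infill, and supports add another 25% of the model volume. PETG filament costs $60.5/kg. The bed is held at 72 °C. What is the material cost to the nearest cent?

Volume inside the shell = 325 − 172, so 153 cm³.
Infill deposited = 0.35 × 153 = 53.55 cm³.
Support: 0.25 × 325 → 81.25 cm³.
Total extruded = 172 + 53.55 + 81.25, so 306.8 cm³.
Mass = 306.8 × 1.23 = 377.364 g.
At $60.5/kg: 377.364/1000 × 60.5 = $22.83.

$22.83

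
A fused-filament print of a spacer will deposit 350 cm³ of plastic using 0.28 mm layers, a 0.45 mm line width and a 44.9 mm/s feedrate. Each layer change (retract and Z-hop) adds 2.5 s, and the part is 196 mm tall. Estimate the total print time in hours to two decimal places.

17.67 hours

Extrusion cross-section = 0.28 × 0.45, so 0.126 mm².
Path length: 350000 mm³ / 0.126 mm² → 2777777.8 mm.
Time extruding = 2777777.8 / 44.9 = 61865.9 s.
Number of layers: 196 / 0.28 → 700 (rounded up).
Z-hop total = 700 × 2.5 = 1750 s.
Altogether 61865.9 + 1750 = 63615.9 s, i.e. 17.67 hours.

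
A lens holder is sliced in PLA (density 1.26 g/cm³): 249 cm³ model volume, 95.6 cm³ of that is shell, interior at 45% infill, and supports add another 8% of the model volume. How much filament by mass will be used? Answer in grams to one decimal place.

232.5 g

Interior volume = 249 − 95.6 = 153.4 cm³.
Deposited infill = 0.45 × 153.4, so 69.03 cm³.
Support = 0.08 × 249, so 19.92 cm³.
Deposited volume: 95.6 + 69.03 + 19.92 → 184.55 cm³.
Mass = 184.55 × 1.26, so 232.533 g.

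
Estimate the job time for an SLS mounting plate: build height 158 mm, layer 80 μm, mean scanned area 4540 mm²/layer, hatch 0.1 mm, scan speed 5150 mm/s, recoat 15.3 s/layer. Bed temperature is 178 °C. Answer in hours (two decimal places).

13.23 hours

Layer count = ceil(158 / 0.08) = 1975.
Hatch length per layer: 4540 / 0.1 → 45400 mm.
Laser time per layer = 45400 / 5150 = 8.8155 s.
Per-layer time = 8.8155 + 15.3 = 24.1155 s.
Total: 1975 × 24.1155 s = 47628.1125 s → 13.23 hours.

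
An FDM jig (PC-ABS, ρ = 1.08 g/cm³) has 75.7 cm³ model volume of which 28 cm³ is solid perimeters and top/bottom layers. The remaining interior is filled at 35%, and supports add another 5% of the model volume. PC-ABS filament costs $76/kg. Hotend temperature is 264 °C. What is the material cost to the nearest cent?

Infill region: 75.7 − 28 → 47.7 cm³.
Infill volume: 0.35 × 47.7 → 16.695 cm³.
Support = 0.05 × 75.7, so 3.785 cm³.
Total extruded = 28 + 16.695 + 3.785 = 48.48 cm³.
Mass = 48.48 × 1.08, so 52.3584 g.
Cost = 52.3584 g / 1000 × $76/kg = $3.98.

$3.98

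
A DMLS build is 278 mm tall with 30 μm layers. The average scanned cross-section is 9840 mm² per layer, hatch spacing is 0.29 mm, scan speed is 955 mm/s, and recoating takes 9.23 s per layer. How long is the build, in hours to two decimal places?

115.22 hours

Layer count = ceil(278 / 0.03) = 9267.
Hatch length per layer = 9840 / 0.29 = 33931 mm.
Laser time per layer: 33931 / 955 → 35.5298 s.
Time per layer: 35.5298 + 9.23 → 44.7598 s.
Build time = 9267 × 44.7598 = 414789.0666 s = 115.22 hours.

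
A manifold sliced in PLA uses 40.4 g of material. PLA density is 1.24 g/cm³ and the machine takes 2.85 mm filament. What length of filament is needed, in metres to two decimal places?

Volume = 40.4 g / 1.24 g·cm⁻³ = 32.5806 cm³ = 32580.6 mm³.
Filament cross-section = π × (2.85/2)² = 6.3794 mm².
L = V/A = 32580.6/6.3794 = 5107.16 mm → 5.11 m.

5.11 m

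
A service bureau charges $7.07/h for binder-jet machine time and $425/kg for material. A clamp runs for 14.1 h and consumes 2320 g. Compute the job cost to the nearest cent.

Machine-time cost = 7.07 × 14.1, so $99.687.
Feedstock cost: 425 × 2320/1000 → $986.00.
Total = 99.687 + 986.00 = 1085.687 ≈ $1085.69.

$1085.69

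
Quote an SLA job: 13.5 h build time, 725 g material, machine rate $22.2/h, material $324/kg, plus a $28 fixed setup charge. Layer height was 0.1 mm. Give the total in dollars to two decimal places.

Machine-time cost: 22.2 × 13.5 → $299.70.
Material cost = 324 × 725/1000, so $234.90.
Total = 299.70 + 234.90 + 28 = $562.60.

$562.60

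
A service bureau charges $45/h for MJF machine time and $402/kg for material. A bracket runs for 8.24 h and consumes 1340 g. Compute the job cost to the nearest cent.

Machine-time cost = 45 × 8.24 = $370.80.
Material charge = 402 × 1340/1000 = $538.68.
Total = 370.80 + 538.68 = $909.48.

$909.48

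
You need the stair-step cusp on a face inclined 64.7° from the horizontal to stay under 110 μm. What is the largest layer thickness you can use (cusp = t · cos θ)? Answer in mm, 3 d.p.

0.257 mm

t = h_c / cos θ = 0.11 / 0.4274 = 0.257 mm.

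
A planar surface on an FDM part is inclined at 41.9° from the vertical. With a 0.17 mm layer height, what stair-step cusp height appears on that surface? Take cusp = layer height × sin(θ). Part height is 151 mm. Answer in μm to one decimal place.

113.5 μm

h_c = t·sin θ = 0.17 × 0.6678 = 0.113526 mm (113.5 μm).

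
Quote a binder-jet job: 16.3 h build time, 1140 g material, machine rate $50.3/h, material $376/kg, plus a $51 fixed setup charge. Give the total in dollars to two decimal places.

Time charge = 50.3 × 16.3 = $819.89.
Material cost: 376 × 1140/1000 → $428.64.
Total = 819.89 + 428.64 + 51 = $1299.53.

$1299.53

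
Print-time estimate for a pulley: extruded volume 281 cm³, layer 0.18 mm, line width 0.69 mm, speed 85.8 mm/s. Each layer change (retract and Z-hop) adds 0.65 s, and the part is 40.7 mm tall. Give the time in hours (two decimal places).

Extrusion cross-section = 0.18 × 0.69 = 0.1242 mm².
Path length: 281000 mm³ / 0.1242 mm² → 2262479.9 mm.
Time extruding: 2262479.9 / 85.8 → 26369.2 s.
Layers = ⌈40.7/0.18⌉ = 227.
Z-hop total = 227 × 0.65 = 147.55 s.
Total = 26369.2 + 147.55 = 26516.75 s = 7.37 hours.

7.37 hours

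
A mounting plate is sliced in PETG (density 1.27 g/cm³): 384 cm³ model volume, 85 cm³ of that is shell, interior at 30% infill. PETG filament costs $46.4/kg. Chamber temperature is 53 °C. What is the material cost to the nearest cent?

$10.29

Volume inside the shell = 384 − 85 = 299 cm³.
Infill deposited: 0.30 × 299 → 89.7 cm³.
Total printed volume = 85 + 89.7, so 174.7 cm³.
Mass: 174.7 × 1.27 → 221.869 g.
At $46.4/kg: 221.869/1000 × 46.4 = $10.29.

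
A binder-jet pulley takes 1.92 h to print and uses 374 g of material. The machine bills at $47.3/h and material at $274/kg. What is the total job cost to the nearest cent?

$193.29

Time charge: 47.3 × 1.92 → $90.816.
Feedstock cost = 274 × 374/1000, so $102.476.
Total = 90.816 + 102.476 = 193.292 ≈ $193.29.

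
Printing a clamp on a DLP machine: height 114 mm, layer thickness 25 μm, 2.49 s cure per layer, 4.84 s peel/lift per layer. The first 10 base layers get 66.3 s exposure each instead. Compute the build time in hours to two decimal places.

9.46 hours

Layer count = ceil(114 / 0.025) = 4560.
Bottom layers: 10 × (66.3 + 4.84) → 711.4 s.
Remaining layers = 4550 × (2.49 + 4.84), so 33351.5 s.
Total = 711.4 + 33351.5 = 34062.9 s = 9.46 hours.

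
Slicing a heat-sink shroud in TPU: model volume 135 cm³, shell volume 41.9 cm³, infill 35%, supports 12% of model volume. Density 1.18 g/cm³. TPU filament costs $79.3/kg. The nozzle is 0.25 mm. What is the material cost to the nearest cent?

Volume inside the shell = 135 − 41.9, so 93.1 cm³.
Infill volume: 0.35 × 93.1 → 32.585 cm³.
Support = 0.12 × 135 = 16.2 cm³.
Total printed volume: 41.9 + 32.585 + 16.2 → 90.685 cm³.
Mass = 90.685 × 1.18, so 107.0083 g.
Cost = 107.0083 g / 1000 × $79.3/kg = $8.49.

$8.49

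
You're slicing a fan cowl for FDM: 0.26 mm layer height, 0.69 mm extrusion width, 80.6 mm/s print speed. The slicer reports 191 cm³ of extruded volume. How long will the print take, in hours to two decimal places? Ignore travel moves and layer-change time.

3.67 hours

Bead cross-section = 0.26 × 0.69 = 0.1794 mm².
Total extruded path = 191000/0.1794 = 1064660 mm.
Extrusion time = 1064660 / 80.6 = 13209.2 s.
That's 13209.2 s → 3.67 hours.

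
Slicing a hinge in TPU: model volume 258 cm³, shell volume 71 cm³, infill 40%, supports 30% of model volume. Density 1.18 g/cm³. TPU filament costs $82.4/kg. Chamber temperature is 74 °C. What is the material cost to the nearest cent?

Interior volume = 258 − 71, so 187 cm³.
Infill deposited: 0.40 × 187 → 74.8 cm³.
Support = 0.30 × 258 = 77.4 cm³.
Total printed volume = 71 + 74.8 + 77.4 = 223.2 cm³.
Mass = 223.2 × 1.18, so 263.376 g.
Cost = 263.376 g / 1000 × $82.4/kg = $21.70.

$21.70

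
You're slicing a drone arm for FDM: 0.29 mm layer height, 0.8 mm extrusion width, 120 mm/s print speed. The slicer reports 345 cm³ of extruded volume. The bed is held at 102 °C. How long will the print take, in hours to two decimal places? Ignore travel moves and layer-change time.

3.44 hours

Extrusion cross-section = 0.29 × 0.8 = 0.232 mm².
Toolpath length = 345 cm³ / 0.232 mm² = 345000 / 0.232 = 1487069 mm.
Time extruding = 1487069 / 120, so 12392.2 s.
That's 12392.2 s → 3.44 hours.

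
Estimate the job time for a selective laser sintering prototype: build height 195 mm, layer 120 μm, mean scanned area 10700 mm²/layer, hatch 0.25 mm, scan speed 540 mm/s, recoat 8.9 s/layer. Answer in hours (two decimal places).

39.79 hours

Number of layers: 195 / 0.12 → 1625 (rounded up).
Scan path per layer = 10700 / 0.25, so 42800 mm.
Per-layer scan time: 42800 / 540 → 79.2593 s.
Time per layer: 79.2593 + 8.9 → 88.1593 s.
Total: 1625 × 88.1593 s = 143258.8625 s → 39.79 hours.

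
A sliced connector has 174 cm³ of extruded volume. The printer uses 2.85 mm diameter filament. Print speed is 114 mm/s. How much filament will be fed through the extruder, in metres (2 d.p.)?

Filament cross-section = π × (2.85/2)² = 6.3794 mm².
Length = 174 cm³ / 6.3794 mm² = 174000 / 6.3794 = 27275.29 mm = 27.28 m.

27.28 m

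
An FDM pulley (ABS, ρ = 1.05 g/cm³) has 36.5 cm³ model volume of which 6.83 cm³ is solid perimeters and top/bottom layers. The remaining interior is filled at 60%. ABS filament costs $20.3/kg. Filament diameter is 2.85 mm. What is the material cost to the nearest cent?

$0.53

Interior volume = 36.5 − 6.83 = 29.67 cm³.
Infill deposited = 0.60 × 29.67 = 17.802 cm³.
Total printed volume = 6.83 + 17.802, so 24.632 cm³.
Mass = 24.632 × 1.05 = 25.8636 g.
At $20.3/kg: 25.8636/1000 × 20.3 = $0.53.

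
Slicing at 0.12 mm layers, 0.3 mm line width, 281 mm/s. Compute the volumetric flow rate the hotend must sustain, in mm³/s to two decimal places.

10.12

A: 0.12 × 0.3 → 0.036 mm².
Volumetric flow = 281 × 0.036 = 10.12 mm³/s.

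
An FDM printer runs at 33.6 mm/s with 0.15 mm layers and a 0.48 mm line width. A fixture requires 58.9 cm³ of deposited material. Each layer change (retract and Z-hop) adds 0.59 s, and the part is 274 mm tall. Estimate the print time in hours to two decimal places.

Bead cross-section = 0.15 × 0.48 = 0.072 mm².
Total extruded path = 58900/0.072 = 818055.6 mm.
Time extruding = 818055.6 / 33.6 = 24346.9 s.
Layer count = ceil(274 / 0.15) = 1827.
Layer-change overhead = 1827 × 0.59 = 1077.93 s.
Total = 24346.9 + 1077.93 = 25424.83 s = 7.06 hours.

7.06 hours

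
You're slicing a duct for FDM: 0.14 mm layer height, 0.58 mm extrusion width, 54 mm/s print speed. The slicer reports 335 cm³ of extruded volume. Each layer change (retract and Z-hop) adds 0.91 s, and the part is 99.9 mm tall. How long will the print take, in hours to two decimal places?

Bead cross-section = 0.14 × 0.58, so 0.0812 mm².
Total extruded path = 335000/0.0812 = 4125615.8 mm.
Extrusion time = 4125615.8 / 54, so 76400.3 s.
Layer count = ceil(99.9 / 0.14) = 714.
Non-print overhead = 714 × 0.91 = 649.74 s.
Altogether 76400.3 + 649.74 = 77050.04 s, i.e. 21.40 hours.

21.40 hours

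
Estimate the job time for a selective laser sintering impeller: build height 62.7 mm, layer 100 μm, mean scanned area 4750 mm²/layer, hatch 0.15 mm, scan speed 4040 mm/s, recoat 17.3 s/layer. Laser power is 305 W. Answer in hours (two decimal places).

4.38 hours

Layer count = ceil(62.7 / 0.1) = 627.
Scan path per layer = 4750 / 0.15, so 31666.7 mm.
Scan time per layer = 31666.7 / 4040 = 7.8383 s.
Per-layer time: 7.8383 + 17.3 → 25.1383 s.
627 layers × 25.1383 s/layer = 15761.7141 s, i.e. 4.38 hours.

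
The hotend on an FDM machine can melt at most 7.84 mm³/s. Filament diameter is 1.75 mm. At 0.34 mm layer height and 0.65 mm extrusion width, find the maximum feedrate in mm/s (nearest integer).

35 mm/s

Bead cross-section = 0.34 × 0.65, so 0.221 mm².
Max speed = 7.84 / 0.221 = 35.48 ≈ 35 mm/s.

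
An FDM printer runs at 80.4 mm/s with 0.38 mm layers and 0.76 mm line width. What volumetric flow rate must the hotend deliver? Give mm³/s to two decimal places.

A = 0.38 × 0.76, so 0.2888 mm².
Q = v·A = 80.4 × 0.2888 = 23.22 mm³/s.

23.22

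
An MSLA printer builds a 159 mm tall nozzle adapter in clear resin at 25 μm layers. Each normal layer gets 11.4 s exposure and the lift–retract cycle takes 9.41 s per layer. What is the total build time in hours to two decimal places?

36.76 hours

Layer count = ceil(159 / 0.025) = 6360.
Cycle time = 11.4 + 9.41 = 20.81 s.
Total = 6360 × 20.81 = 132351.6 s = 36.76 hours.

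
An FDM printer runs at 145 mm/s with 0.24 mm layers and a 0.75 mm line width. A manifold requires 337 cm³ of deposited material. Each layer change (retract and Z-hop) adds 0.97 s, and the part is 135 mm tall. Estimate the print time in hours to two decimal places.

3.74 hours

Extrusion cross-section = 0.24 × 0.75 = 0.18 mm².
Toolpath length = 337 cm³ / 0.18 mm² = 337000 / 0.18 = 1872222.2 mm.
Extrusion time = 1872222.2 / 145, so 12911.9 s.
Number of layers: 135 / 0.24 → 563 (rounded up).
Layer-change overhead: 563 × 0.97 → 546.11 s.
Altogether 12911.9 + 546.11 = 13458.01 s, i.e. 3.74 hours.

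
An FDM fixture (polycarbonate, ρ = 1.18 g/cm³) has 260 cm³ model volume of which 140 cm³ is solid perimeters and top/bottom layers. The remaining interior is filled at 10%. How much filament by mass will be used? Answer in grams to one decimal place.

179.4 g

Infill region: 260 − 140 → 120 cm³.
Deposited infill: 0.10 × 120 → 12 cm³.
Total extruded = 140 + 12, so 152 cm³.
Mass = 152 × 1.18 = 179.36 g.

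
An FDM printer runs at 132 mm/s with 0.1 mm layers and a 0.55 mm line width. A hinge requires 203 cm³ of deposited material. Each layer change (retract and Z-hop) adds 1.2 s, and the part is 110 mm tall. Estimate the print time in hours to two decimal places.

Bead cross-section: 0.1 × 0.55 → 0.055 mm².
Toolpath length = 203 cm³ / 0.055 mm² = 203000 / 0.055 = 3690909.1 mm.
Extrusion time = 3690909.1 / 132 = 27961.4 s.
Layer count = ceil(110 / 0.1) = 1100.
Layer-change overhead = 1100 × 1.2, so 1320 s.
Altogether 27961.4 + 1320 = 29281.4 s, i.e. 8.13 hours.

8.13 hours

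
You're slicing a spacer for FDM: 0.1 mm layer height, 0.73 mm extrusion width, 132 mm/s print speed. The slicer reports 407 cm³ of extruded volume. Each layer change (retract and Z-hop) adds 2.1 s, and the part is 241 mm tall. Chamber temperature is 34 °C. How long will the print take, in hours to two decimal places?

Extrusion cross-section: 0.1 × 0.73 → 0.073 mm².
Toolpath length = 407 cm³ / 0.073 mm² = 407000 / 0.073 = 5575342.5 mm.
Extrusion time = 5575342.5 / 132 = 42237.4 s.
Layers = ⌈241/0.1⌉ = 2410.
Non-print overhead = 2410 × 2.1 = 5061 s.
Altogether 42237.4 + 5061 = 47298.4 s, i.e. 13.14 hours.

13.14 hours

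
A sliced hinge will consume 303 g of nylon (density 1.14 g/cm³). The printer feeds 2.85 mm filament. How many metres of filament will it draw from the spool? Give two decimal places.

41.66 m

Volume = 303 g / 1.14 g·cm⁻³ = 265.7895 cm³ = 265789.5 mm³.
Cross-section of 2.85 mm filament: π·(2.85/2)² = 6.3794 mm².
Length = 265789.5 / 6.3794 = 41663.71 mm = 41.66 m.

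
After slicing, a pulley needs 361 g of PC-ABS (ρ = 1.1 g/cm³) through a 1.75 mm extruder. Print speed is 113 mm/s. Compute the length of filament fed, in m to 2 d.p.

Volume = 361 g / 1.1 g·cm⁻³ = 328.1818 cm³ = 328181.8 mm³.
A = π r² = π × 0.875² = 2.4053 mm².
L = V/A = 328181.8/2.4053 = 136441.11 mm → 136.44 m.

136.44 m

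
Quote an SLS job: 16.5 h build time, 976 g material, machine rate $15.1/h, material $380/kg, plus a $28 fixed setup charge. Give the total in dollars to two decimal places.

$648.03

Machine-time cost = 15.1 × 16.5, so $249.15.
Material cost: 380 × 976/1000 → $370.88.
Adding setup: 249.15 + 370.88 + 28 → $648.03.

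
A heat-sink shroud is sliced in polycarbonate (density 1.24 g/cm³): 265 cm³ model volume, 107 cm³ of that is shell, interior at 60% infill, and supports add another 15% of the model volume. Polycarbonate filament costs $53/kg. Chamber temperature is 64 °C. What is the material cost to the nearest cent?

$15.87

Volume inside the shell = 265 − 107, so 158 cm³.
Infill volume: 0.60 × 158 → 94.8 cm³.
Support = 0.15 × 265, so 39.75 cm³.
Deposited volume = 107 + 94.8 + 39.75 = 241.55 cm³.
Mass = 241.55 × 1.24 = 299.522 g.
Cost = 299.522 g / 1000 × $53/kg = $15.87.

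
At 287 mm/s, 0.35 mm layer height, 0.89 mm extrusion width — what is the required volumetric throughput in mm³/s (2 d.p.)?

89.40

Extrusion cross-section: 0.35 × 0.89 → 0.3115 mm².
Volumetric flow = 287 × 0.3115 = 89.40 mm³/s.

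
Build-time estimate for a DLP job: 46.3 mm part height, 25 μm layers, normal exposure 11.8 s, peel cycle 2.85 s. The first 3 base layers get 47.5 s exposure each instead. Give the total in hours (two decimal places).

Layer count = ceil(46.3 / 0.025) = 1852.
Bottom layers = 3 × (47.5 + 2.85) = 151.05 s.
Normal layers = 1849 × (11.8 + 2.85), so 27087.85 s.
Sum: 151.05 + 27087.85 = 27238.9 s → 7.57 hours.

7.57 hours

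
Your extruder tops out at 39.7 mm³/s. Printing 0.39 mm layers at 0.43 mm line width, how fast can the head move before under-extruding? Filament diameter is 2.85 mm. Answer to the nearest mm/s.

237 mm/s

Extrusion cross-section = 0.39 × 0.43 = 0.1677 mm².
v_max = Q/A = 39.7/0.1677 = 236.73 mm/s → 237 mm/s.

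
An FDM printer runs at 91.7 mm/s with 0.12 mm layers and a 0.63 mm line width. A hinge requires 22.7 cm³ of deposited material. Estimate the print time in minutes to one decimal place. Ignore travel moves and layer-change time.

Line area = 0.12 × 0.63, so 0.0756 mm².
Path length: 22700 mm³ / 0.0756 mm² → 300264.6 mm.
Time extruding: 300264.6 / 91.7 → 3274.4 s.
That's 3274.4 s → 54.6 minutes.

54.6 minutes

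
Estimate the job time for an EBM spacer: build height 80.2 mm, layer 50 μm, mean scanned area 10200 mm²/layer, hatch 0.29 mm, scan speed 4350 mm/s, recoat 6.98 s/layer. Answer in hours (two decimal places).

6.71 hours

Number of layers: 80.2 / 0.05 → 1604 (rounded up).
Hatch length per layer: 10200 / 0.29 → 35172.4 mm.
Per-layer scan time = 35172.4 / 4350, so 8.0856 s.
Time per layer = 8.0856 + 6.98, so 15.0656 s.
1604 layers × 15.0656 s/layer = 24165.2224 s, i.e. 6.71 hours.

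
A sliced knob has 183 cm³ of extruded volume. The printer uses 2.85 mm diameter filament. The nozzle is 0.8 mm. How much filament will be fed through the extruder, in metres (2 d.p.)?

28.69 m

Filament cross-section = π × (2.85/2)² = 6.3794 mm².
L = 183000 mm³ / 6.3794 mm² = 28686.08 mm, i.e. 28.69 m.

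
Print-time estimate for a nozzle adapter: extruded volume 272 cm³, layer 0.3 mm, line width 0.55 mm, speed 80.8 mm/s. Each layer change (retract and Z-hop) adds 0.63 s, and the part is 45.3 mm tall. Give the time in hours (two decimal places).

5.69 hours

Line area = 0.3 × 0.55 = 0.165 mm².
Total extruded path = 272000/0.165 = 1648484.8 mm.
Extrusion time: 1648484.8 / 80.8 → 20402 s.
Number of layers: 45.3 / 0.3 → 151 (rounded up).
Non-print overhead = 151 × 0.63, so 95.13 s.
Altogether 20402 + 95.13 = 20497.13 s, i.e. 5.69 hours.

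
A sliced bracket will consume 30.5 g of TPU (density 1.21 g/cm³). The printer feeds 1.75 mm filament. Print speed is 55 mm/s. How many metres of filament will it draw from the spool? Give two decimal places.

10.48 m

Volume = 30.5 g / 1.21 g·cm⁻³ = 25.2066 cm³ = 25206.6 mm³.
Cross-section of 1.75 mm filament: π·(1.75/2)² = 2.4053 mm².
L = V/A = 25206.6/2.4053 = 10479.61 mm → 10.48 m.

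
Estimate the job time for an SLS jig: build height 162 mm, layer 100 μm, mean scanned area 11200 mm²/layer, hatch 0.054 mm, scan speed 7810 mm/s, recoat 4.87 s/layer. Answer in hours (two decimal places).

Layer count = ceil(162 / 0.1) = 1620.
Scan path per layer: 11200 / 0.054 → 207407.4 mm.
Per-layer scan time = 207407.4 / 7810, so 26.5566 s.
Per-layer time = 26.5566 + 4.87 = 31.4266 s.
Total: 1620 × 31.4266 s = 50911.092 s → 14.14 hours.

14.14 hours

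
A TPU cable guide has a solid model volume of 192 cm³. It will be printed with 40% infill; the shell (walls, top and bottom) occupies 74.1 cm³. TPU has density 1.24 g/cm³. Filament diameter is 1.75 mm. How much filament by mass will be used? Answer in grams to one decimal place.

Infill region: 192 − 74.1 → 117.9 cm³.
Infill volume = 0.40 × 117.9, so 47.16 cm³.
Total extruded: 74.1 + 47.16 → 121.26 cm³.
Mass: 121.26 × 1.24 → 150.3624 g.

150.4 g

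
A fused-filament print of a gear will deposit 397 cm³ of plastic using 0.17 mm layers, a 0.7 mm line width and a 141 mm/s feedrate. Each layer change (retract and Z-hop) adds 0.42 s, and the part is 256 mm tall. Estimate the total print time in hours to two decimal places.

Bead cross-section: 0.17 × 0.7 → 0.119 mm².
Toolpath length = 397 cm³ / 0.119 mm² = 397000 / 0.119 = 3336134.5 mm.
Print-move time = 3336134.5 / 141 = 23660.5 s.
Number of layers: 256 / 0.17 → 1506 (rounded up).
Z-hop total: 1506 × 0.42 → 632.52 s.
Altogether 23660.5 + 632.52 = 24293.02 s, i.e. 6.75 hours.

6.75 hours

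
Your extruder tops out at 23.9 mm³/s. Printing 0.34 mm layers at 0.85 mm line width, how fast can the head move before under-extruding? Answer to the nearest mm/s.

A: 0.34 × 0.85 → 0.289 mm².
v_max = Q/A = 23.9/0.289 = 82.70 mm/s → 83 mm/s.

83 mm/s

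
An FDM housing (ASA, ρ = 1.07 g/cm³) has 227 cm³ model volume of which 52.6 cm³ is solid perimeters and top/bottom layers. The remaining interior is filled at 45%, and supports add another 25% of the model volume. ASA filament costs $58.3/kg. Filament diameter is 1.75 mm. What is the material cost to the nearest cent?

Infill region: 227 − 52.6 → 174.4 cm³.
Infill deposited = 0.45 × 174.4 = 78.48 cm³.
Support: 0.25 × 227 → 56.75 cm³.
Total printed volume: 52.6 + 78.48 + 56.75 → 187.83 cm³.
Mass = 187.83 × 1.07, so 200.9781 g.
Cost = 200.9781 g / 1000 × $58.3/kg = $11.72.

$11.72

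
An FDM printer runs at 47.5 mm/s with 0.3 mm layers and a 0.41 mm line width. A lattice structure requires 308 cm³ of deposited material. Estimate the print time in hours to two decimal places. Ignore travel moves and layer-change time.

14.64 hours

Line area = 0.3 × 0.41, so 0.123 mm².
Toolpath length = 308 cm³ / 0.123 mm² = 308000 / 0.123 = 2504065 mm.
Print-move time = 2504065 / 47.5, so 52717.2 s.
52717.2 s = 14.64 hours.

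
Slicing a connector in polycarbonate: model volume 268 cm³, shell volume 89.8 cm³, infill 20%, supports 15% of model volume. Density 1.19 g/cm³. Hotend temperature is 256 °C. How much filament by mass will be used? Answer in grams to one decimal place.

197.1 g

Infill region: 268 − 89.8 → 178.2 cm³.
Deposited infill: 0.20 × 178.2 → 35.64 cm³.
Support: 0.15 × 268 → 40.2 cm³.
Total printed volume = 89.8 + 35.64 + 40.2, so 165.64 cm³.
Mass = 165.64 × 1.19, so 197.1116 g.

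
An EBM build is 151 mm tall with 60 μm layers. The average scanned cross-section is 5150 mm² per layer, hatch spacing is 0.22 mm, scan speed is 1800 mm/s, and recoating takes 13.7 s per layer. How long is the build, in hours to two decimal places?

Number of layers: 151 / 0.06 → 2517 (rounded up).
Scan path per layer: 5150 / 0.22 → 23409.1 mm.
Beam time per layer = 23409.1 / 1800, so 13.0051 s.
Per-layer time = 13.0051 + 13.7, so 26.7051 s.
Build time = 2517 × 26.7051 = 67216.7367 s = 18.67 hours.

18.67 hours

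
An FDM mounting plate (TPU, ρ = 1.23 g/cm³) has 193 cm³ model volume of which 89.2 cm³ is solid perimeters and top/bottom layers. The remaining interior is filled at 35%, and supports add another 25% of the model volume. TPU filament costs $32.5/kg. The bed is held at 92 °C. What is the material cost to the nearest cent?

Interior volume: 193 − 89.2 → 103.8 cm³.
Deposited infill = 0.35 × 103.8 = 36.33 cm³.
Support = 0.25 × 193 = 48.25 cm³.
Deposited volume: 89.2 + 36.33 + 48.25 → 173.78 cm³.
Mass = 173.78 × 1.23 = 213.7494 g.
At $32.5/kg: 213.7494/1000 × 32.5 = $6.95.

$6.95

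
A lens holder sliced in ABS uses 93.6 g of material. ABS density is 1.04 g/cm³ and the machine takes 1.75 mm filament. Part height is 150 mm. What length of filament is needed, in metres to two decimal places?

Volume = 93.6 g / 1.04 g·cm⁻³ = 90 cm³ = 90000 mm³.
Cross-section of 1.75 mm filament: π·(1.75/2)² = 2.4053 mm².
L = V/A = 90000/2.4053 = 37417.37 mm → 37.42 m.

37.42 m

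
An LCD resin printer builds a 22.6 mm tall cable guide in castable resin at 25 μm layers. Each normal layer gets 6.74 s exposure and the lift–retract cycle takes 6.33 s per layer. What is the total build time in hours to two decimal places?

3.28 hours

Layers = ⌈22.6/0.025⌉ = 904.
Cycle time: 6.74 + 6.33 → 13.07 s.
Build time: 904 × 13.07 s = 11815.28 s, i.e. 3.28 hours.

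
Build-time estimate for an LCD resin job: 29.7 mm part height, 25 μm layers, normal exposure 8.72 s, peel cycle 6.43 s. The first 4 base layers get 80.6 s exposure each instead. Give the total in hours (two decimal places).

5.08 hours

Layer count = ceil(29.7 / 0.025) = 1188.
Bottom layers = 4 × (80.6 + 6.43) = 348.12 s.
Regular layers = 1184 × (8.72 + 6.43) = 17937.6 s.
Total = 348.12 + 17937.6 = 18285.72 s = 5.08 hours.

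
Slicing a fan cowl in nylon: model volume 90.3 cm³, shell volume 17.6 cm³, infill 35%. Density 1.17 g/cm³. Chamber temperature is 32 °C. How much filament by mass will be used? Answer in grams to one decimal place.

Interior volume: 90.3 − 17.6 → 72.7 cm³.
Infill deposited = 0.35 × 72.7 = 25.445 cm³.
Total printed volume: 17.6 + 25.445 → 43.045 cm³.
Mass = 43.045 × 1.17, so 50.36265 g.

50.4 g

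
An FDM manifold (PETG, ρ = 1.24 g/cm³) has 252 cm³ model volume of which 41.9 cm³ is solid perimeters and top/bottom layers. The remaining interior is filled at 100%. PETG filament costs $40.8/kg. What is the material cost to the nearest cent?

$12.75

Volume inside the shell = 252 − 41.9 = 210.1 cm³.
Infill deposited: 1.00 × 210.1 → 210.1 cm³.
Total extruded = 41.9 + 210.1 = 252 cm³.
Mass = 252 × 1.24 = 312.48 g.
At $40.8/kg: 312.48/1000 × 40.8 = $12.75.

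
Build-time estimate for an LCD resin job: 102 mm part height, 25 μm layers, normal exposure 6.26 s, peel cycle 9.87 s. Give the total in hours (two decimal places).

18.28 hours

Layers = ⌈102/0.025⌉ = 4080.
Cycle time: 6.26 + 9.87 → 16.13 s.
Build time: 4080 × 16.13 s = 65810.4 s, i.e. 18.28 hours.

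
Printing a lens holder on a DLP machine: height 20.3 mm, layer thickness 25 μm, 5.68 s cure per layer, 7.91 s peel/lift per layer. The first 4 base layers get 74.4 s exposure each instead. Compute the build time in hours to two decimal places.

Layer count = ceil(20.3 / 0.025) = 812.
Burn-in layers = 4 × (74.4 + 7.91) = 329.24 s.
Regular layers: 808 × (5.68 + 7.91) → 10980.72 s.
Total = 329.24 + 10980.72 = 11309.96 s = 3.14 hours.

3.14 hours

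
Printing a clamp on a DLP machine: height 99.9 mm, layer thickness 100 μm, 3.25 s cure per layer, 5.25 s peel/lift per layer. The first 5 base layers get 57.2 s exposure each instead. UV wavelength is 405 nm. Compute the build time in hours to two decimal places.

2.43 hours

Layer count = ceil(99.9 / 0.1) = 999.
Burn-in layers = 5 × (57.2 + 5.25) = 312.25 s.
Normal layers = 994 × (3.25 + 5.25), so 8449 s.
Total = 312.25 + 8449 = 8761.25 s = 2.43 hours.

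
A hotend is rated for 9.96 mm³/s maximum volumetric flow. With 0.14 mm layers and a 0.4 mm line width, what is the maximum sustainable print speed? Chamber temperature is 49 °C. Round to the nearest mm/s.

Bead cross-section = 0.14 × 0.4, so 0.056 mm².
v_max = Q/A = 9.96/0.056 = 177.86 mm/s → 178 mm/s.

178 mm/s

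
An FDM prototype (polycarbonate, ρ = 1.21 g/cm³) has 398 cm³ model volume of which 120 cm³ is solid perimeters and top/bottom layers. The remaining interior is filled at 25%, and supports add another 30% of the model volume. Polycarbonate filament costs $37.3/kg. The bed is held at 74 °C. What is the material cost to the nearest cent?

Volume inside the shell = 398 − 120 = 278 cm³.
Infill deposited = 0.25 × 278, so 69.5 cm³.
Support = 0.30 × 398 = 119.4 cm³.
Deposited volume = 120 + 69.5 + 119.4, so 308.9 cm³.
Mass = 308.9 × 1.21, so 373.769 g.
At $37.3/kg: 373.769/1000 × 37.3 = $13.94.

$13.94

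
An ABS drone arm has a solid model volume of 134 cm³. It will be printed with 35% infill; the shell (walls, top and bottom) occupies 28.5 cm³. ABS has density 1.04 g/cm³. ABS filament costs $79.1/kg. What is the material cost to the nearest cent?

Interior volume = 134 − 28.5, so 105.5 cm³.
Infill volume = 0.35 × 105.5, so 36.925 cm³.
Total printed volume: 28.5 + 36.925 → 65.425 cm³.
Mass = 65.425 × 1.04, so 68.042 g.
At $79.1/kg: 68.042/1000 × 79.1 = $5.38.

$5.38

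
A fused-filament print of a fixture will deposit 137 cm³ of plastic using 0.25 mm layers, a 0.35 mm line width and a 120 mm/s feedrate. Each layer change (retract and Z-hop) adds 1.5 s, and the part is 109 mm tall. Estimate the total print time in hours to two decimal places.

Bead cross-section = 0.25 × 0.35, so 0.0875 mm².
Toolpath length = 137 cm³ / 0.0875 mm² = 137000 / 0.0875 = 1565714.3 mm.
Time extruding: 1565714.3 / 120 → 13047.6 s.
Layers = ⌈109/0.25⌉ = 436.
Z-hop total = 436 × 1.5, so 654 s.
Altogether 13047.6 + 654 = 13701.6 s, i.e. 3.81 hours.

3.81 hours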